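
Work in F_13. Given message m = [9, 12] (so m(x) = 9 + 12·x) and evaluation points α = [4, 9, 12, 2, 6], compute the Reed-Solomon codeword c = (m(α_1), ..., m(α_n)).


c = [5, 0, 10, 7, 3]

Message polynomial: m(x) = 9 + 12·x (mod 13).
For each evaluation point α_i, compute m(α_i) mod 13:
  α_1 = 4: Horner steps 12 → 5, so m(4) = 5.
  α_2 = 9: Horner steps 12 → 0, so m(9) = 0.
  α_3 = 12: Horner steps 12 → 10, so m(12) = 10.
  α_4 = 2: Horner steps 12 → 7, so m(2) = 7.
  α_5 = 6: Horner steps 12 → 3, so m(6) = 3.
Codeword c = [5, 0, 10, 7, 3] ∈ F_13^5.


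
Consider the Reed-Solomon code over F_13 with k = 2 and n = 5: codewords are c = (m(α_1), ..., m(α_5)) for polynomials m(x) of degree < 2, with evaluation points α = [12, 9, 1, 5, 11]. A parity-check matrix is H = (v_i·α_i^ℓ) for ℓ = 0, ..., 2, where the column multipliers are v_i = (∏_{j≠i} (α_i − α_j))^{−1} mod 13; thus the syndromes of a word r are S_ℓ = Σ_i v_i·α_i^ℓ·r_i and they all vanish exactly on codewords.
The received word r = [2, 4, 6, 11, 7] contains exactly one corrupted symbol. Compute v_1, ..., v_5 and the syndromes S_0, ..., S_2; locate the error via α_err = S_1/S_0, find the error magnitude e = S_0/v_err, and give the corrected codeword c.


S = (4, 4, 4), error at position 3, error magnitude e = 1, c = [2, 4, 5, 11, 7].

Step 1: column multipliers v_i = (∏_{j≠i}(α_i − α_j))^{−1} mod 13.
  i = 1 (α = 12): (12−9)(12−1)(12−5)(12−11) = 3·11·7·1 = 231 ≡ 10, so v_1 = 10^{−1} = 4 (mod 13).
  i = 2 (α = 9): (9−12)(9−1)(9−5)(9−11) = (−3)·8·4·(−2) = 192 ≡ 10, so v_2 = 10^{−1} = 4 (mod 13).
  i = 3 (α = 1): (1−12)(1−9)(1−5)(1−11) = (−11)·(−8)·(−4)·(−10) = 3520 ≡ 10, so v_3 = 10^{−1} = 4 (mod 13).
  i = 4 (α = 5): (5−12)(5−9)(5−1)(5−11) = (−7)·(−4)·4·(−6) = −672 ≡ 4, so v_4 = 4^{−1} = 10 (mod 13).
  i = 5 (α = 11): (11−12)(11−9)(11−1)(11−5) = (−1)·2·10·6 = −120 ≡ 10, so v_5 = 10^{−1} = 4 (mod 13).
  v = [4, 4, 4, 10, 4].
Step 2: syndromes of r = [2, 4, 6, 11, 7] (all sums mod 13).
  S_0 = Σ v_i r_i = 4·2 + 4·4 + 4·6 + 10·11 + 4·7 = 186 ≡ 4.
  S_1 = Σ v_i α_i r_i = 4·12·2 + 4·9·4 + 4·1·6 + 10·5·11 + 4·11·7 = 1122 ≡ 4.
  α_i^2 mod 13 = [1, 3, 1, 12, 4].
  S_2 = Σ v_i α_i^2 r_i = 4·1·2 + 4·3·4 + 4·1·6 + 10·12·11 + 4·4·7 = 1512 ≡ 4.
  S = (4, 4, 4) ≠ 0, so r is not a codeword (an error is present).
Step 3: locate the error. For a single error e at position i, S_ℓ = v_i·e·α_i^ℓ, so α_err = S_1/S_0.
  S_0^{−1} = 4^{−1} = 10 (mod 13), so α_err = 4·10 = 40 ≡ 1 = α_3. Error position i = 3.
  Consistency check: S_2/S_1 = 4·10 = 40 ≡ 1 = α_err ✓ (single-error assumption holds).
Step 4: error magnitude e = S_0/v_3 = S_0·∏_{j≠3}(α_3 − α_j) = 4·10 = 40 ≡ 1 (mod 13).
Step 5: correct position 3: c_3 = r_3 − e = 6 − 1 ≡ 5 (mod 13). Hence c = [2, 4, 5, 11, 7].
  Check: interpolating c through the α_i gives m(x) = 10 + 8·x (degree < 2) with m(α_i) = c_i for every i, so c is indeed a codeword.


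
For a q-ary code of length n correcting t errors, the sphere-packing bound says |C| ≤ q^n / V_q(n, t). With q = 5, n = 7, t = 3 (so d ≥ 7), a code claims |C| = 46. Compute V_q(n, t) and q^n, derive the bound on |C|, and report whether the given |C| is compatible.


V_q(n, t) = 2605, q^n = 78125, Hamming bound = 29, |C| = 46 > bound (violated).

Step 1: Compute V_q(n, t) = Σ_{j=0}^3 C(n, j) (q−1)^j.
  j = 0: C(7,0)·(4)^0 = 1·1 = 1.
  j = 1: C(7,1)·(4)^1 = 7·4 = 28.
  j = 2: C(7,2)·(4)^2 = 21·16 = 336.
  j = 3: C(7,3)·(4)^3 = 35·64 = 2240.
  V_q(n, t) = 1 + 28 + 336 + 2240 = 2605.
Step 2: q^n = 5^7 = 78125.
Step 3: Hamming bound ⌊q^n / V_q(n,t)⌋ = ⌊78125/2605⌋ = 29.
Step 4: Compare |C| = 46 to 29: violated.
The claimed |C| lies above the Hamming bound, so no 5-ary code of length 7 with d ≥ 7 can have 46 codewords.


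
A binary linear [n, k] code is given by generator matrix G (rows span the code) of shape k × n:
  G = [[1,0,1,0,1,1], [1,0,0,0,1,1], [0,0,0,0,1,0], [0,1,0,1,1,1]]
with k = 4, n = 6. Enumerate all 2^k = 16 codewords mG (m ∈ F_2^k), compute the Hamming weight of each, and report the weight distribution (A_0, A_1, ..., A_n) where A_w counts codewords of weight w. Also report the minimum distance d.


Weight distribution: A_0 = 1, A_1 = 2, A_2 = 2, A_3 = 4, A_4 = 5, A_5 = 2. Minimum distance d = 1.

Enumerate all 2^4 = 16 messages m ∈ F_2^4.
For each, compute codeword c = mG in F_2^6, then tally its weight.
  m = 0000 → c = 000000, weight = 0.
  m = 1000 → c = 101011, weight = 4.
  m = 0100 → c = 100011, weight = 3.
  m = 1100 → c = 001000, weight = 1.
  m = 0010 → c = 000010, weight = 1.
  m = 1010 → c = 101001, weight = 3.
  m = 0110 → c = 100001, weight = 2.
  m = 1110 → c = 001010, weight = 2.
  m = 0001 → c = 010111, weight = 4.
  m = 1001 → c = 111100, weight = 4.
  m = 0101 → c = 110100, weight = 3.
  m = 1101 → c = 011111, weight = 5.
  m = 0011 → c = 010101, weight = 3.
  m = 1011 → c = 111110, weight = 5.
  m = 0111 → c = 110110, weight = 4.
  m = 1111 → c = 011101, weight = 4.
Tally weights:
  weight 0: 1 codewords.
  weight 1: 2 codewords.
  weight 2: 2 codewords.
  weight 3: 4 codewords.
  weight 4: 5 codewords.
  weight 5: 2 codewords.
Minimum distance d = smallest w > 0 with A_w > 0 = 1.
Sanity: Σ A_w = 16 = 2^4 = 16 ✓.


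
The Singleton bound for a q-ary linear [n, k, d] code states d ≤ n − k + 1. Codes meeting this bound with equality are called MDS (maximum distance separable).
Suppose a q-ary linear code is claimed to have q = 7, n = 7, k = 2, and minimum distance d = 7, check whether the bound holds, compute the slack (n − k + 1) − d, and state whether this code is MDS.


Singleton RHS = n − k + 1 = 6, slack = -1, bound violated (no such code; not MDS).

Singleton bound: d ≤ n − k + 1.
Here n = 7, k = 2, so n − k + 1 = 6.
Given d = 7, check d ≤ 6: NO.
Slack = (n − k + 1) − d = -1.
The slack is negative: d = 7 exceeds n − k + 1 = 6 by 1, so the Singleton bound is violated and no linear [7, 2, 7]_7 code can exist. In particular it is not MDS (MDS requires d = n − k + 1 exactly).
Description: the claimed parameters are [7, 2, 7]_7; such a code would be impossible (violates the Singleton bound).


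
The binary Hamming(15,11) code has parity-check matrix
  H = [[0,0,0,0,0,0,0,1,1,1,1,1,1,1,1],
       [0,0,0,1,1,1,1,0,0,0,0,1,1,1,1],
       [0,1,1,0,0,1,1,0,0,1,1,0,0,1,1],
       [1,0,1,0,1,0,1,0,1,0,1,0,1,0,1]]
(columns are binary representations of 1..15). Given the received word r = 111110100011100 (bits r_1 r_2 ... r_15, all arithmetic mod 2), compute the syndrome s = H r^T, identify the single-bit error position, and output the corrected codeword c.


s = (1, 1, 0, 0)^T, error position = 12, corrected codeword c = 111110100010100

Compute s = H r^T mod 2 one row at a time:
  s_1 = 0 + 0 + 0 + 1 + 1 + 1 + 0 + 0 = 3 ≡ 1 (mod 2).
  s_2 = 1 + 1 + 0 + 1 + 1 + 1 + 0 + 0 = 5 ≡ 1 (mod 2).
  s_3 = 1 + 1 + 0 + 1 + 0 + 1 + 0 + 0 = 4 ≡ 0 (mod 2).
  s_4 = 1 + 1 + 1 + 1 + 0 + 1 + 1 + 0 = 6 ≡ 0 (mod 2).
s = (1, 1, 0, 0)^T — this equals column 12 of H (binary 1100), so error is at position 12.
Correct: flip bit 12 of r = 111110100011100 to get c = 111110100010100.


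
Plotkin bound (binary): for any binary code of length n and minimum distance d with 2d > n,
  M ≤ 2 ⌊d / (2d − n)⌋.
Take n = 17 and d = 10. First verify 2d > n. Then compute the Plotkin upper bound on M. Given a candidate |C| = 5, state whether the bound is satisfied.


Plotkin bound M ≤ 6; given |C| = 5 ≤ bound (satisfied).

Check applicability: 2d = 20, n = 17.
2d − n = 3 > 0, so Plotkin applies.
Compute d/(2d−n) = 10/3 ≈ 3.3333.
⌊d/(2d−n)⌋ = 3.
Plotkin bound: M ≤ 2·3 = 6.
Given |C| = 5, check: satisfied.
This |C| is below the Plotkin bound.


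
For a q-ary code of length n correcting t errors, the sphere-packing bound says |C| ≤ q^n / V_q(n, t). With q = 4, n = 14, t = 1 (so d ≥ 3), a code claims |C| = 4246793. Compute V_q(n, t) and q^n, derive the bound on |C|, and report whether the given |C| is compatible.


V_q(n, t) = 43, q^n = 268435456, Hamming bound = 6242685, |C| = 4246793 ≤ bound (satisfied).

Step 1: Compute V_q(n, t) = Σ_{j=0}^1 C(n, j) (q−1)^j.
  j = 0: C(14,0)·(3)^0 = 1·1 = 1.
  j = 1: C(14,1)·(3)^1 = 14·3 = 42.
  V_q(n, t) = 1 + 42 = 43.
Step 2: q^n = 4^14 = 268435456.
Step 3: Hamming bound ⌊q^n / V_q(n,t)⌋ = ⌊268435456/43⌋ = 6242685.
Step 4: Compare |C| = 4246793 to 6242685: satisfied.
The claimed |C| lies below the Hamming bound.


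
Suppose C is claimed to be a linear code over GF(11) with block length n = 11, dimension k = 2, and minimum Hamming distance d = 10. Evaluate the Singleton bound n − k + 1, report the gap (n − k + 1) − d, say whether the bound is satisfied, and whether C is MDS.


Singleton RHS = n − k + 1 = 10, slack = 0, bound satisfied, MDS.

Singleton bound: d ≤ n − k + 1.
Here n = 11, k = 2, so n − k + 1 = 10.
Given d = 10, check d ≤ 10: YES.
Slack = (n − k + 1) − d = 0.
The code is MDS (slack = 0).
Description: the claimed parameters are [11, 2, 10]_11; such a code would be MDS (meets Singleton bound).


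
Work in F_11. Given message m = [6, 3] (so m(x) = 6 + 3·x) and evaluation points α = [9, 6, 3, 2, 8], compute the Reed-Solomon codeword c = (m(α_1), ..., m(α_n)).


c = [0, 2, 4, 1, 8]

Message polynomial: m(x) = 6 + 3·x (mod 11).
For each evaluation point α_i, compute m(α_i) mod 11:
  α_1 = 9: Horner steps 3 → 0, so m(9) = 0.
  α_2 = 6: Horner steps 3 → 2, so m(6) = 2.
  α_3 = 3: Horner steps 3 → 4, so m(3) = 4.
  α_4 = 2: Horner steps 3 → 1, so m(2) = 1.
  α_5 = 8: Horner steps 3 → 8, so m(8) = 8.
Codeword c = [0, 2, 4, 1, 8] ∈ F_11^5.


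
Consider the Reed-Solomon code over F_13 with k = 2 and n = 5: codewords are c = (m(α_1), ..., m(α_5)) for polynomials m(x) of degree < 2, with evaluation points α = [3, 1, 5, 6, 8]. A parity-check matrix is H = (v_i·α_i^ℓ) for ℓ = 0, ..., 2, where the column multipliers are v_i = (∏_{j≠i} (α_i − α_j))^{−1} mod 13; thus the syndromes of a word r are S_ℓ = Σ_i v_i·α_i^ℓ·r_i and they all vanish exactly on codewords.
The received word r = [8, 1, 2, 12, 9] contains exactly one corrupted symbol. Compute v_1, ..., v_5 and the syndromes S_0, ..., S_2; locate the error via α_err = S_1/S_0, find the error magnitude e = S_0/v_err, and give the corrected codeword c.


S = (8, 12, 5), error at position 5, error magnitude e = 3, c = [8, 1, 2, 12, 6].

Step 1: column multipliers v_i = (∏_{j≠i}(α_i − α_j))^{−1} mod 13.
  i = 1 (α = 3): (3−1)(3−5)(3−6)(3−8) = 2·(−2)·(−3)·(−5) = −60 ≡ 5, so v_1 = 5^{−1} = 8 (mod 13).
  i = 2 (α = 1): (1−3)(1−5)(1−6)(1−8) = (−2)·(−4)·(−5)·(−7) = 280 ≡ 7, so v_2 = 7^{−1} = 2 (mod 13).
  i = 3 (α = 5): (5−3)(5−1)(5−6)(5−8) = 2·4·(−1)·(−3) = 24 ≡ 11, so v_3 = 11^{−1} = 6 (mod 13).
  i = 4 (α = 6): (6−3)(6−1)(6−5)(6−8) = 3·5·1·(−2) = −30 ≡ 9, so v_4 = 9^{−1} = 3 (mod 13).
  i = 5 (α = 8): (8−3)(8−1)(8−5)(8−6) = 5·7·3·2 = 210 ≡ 2, so v_5 = 2^{−1} = 7 (mod 13).
  v = [8, 2, 6, 3, 7].
Step 2: syndromes of r = [8, 1, 2, 12, 9] (all sums mod 13).
  S_0 = Σ v_i r_i = 8·8 + 2·1 + 6·2 + 3·12 + 7·9 = 177 ≡ 8.
  S_1 = Σ v_i α_i r_i = 8·3·8 + 2·1·1 + 6·5·2 + 3·6·12 + 7·8·9 = 974 ≡ 12.
  α_i^2 mod 13 = [9, 1, 12, 10, 12].
  S_2 = Σ v_i α_i^2 r_i = 8·9·8 + 2·1·1 + 6·12·2 + 3·10·12 + 7·12·9 = 1838 ≡ 5.
  S = (8, 12, 5) ≠ 0, so r is not a codeword (an error is present).
Step 3: locate the error. For a single error e at position i, S_ℓ = v_i·e·α_i^ℓ, so α_err = S_1/S_0.
  S_0^{−1} = 8^{−1} = 5 (mod 13), so α_err = 12·5 = 60 ≡ 8 = α_5. Error position i = 5.
  Consistency check: S_2/S_1 = 5·12 = 60 ≡ 8 = α_err ✓ (single-error assumption holds).
Step 4: error magnitude e = S_0/v_5 = S_0·∏_{j≠5}(α_5 − α_j) = 8·2 = 16 ≡ 3 (mod 13).
Step 5: correct position 5: c_5 = r_5 − e = 9 − 3 ≡ 6 (mod 13). Hence c = [8, 1, 2, 12, 6].
  Check: interpolating c through the α_i gives m(x) = 4 + 10·x (degree < 2) with m(α_i) = c_i for every i, so c is indeed a codeword.


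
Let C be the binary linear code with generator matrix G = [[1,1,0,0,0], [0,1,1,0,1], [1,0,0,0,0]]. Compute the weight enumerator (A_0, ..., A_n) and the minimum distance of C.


Weight distribution: A_0 = 1, A_1 = 2, A_2 = 2, A_3 = 2, A_4 = 1. Minimum distance d = 1.

Enumerate all 2^3 = 8 messages m ∈ F_2^3.
For each, compute codeword c = mG in F_2^5, then tally its weight.
  m = 000 → c = 00000, weight = 0.
  m = 100 → c = 11000, weight = 2.
  m = 010 → c = 01101, weight = 3.
  m = 110 → c = 10101, weight = 3.
  m = 001 → c = 10000, weight = 1.
  m = 101 → c = 01000, weight = 1.
  m = 011 → c = 11101, weight = 4.
  m = 111 → c = 00101, weight = 2.
Tally weights:
  weight 0: 1 codewords.
  weight 1: 2 codewords.
  weight 2: 2 codewords.
  weight 3: 2 codewords.
  weight 4: 1 codewords.
Minimum distance d = smallest w > 0 with A_w > 0 = 1.
Sanity: Σ A_w = 8 = 2^3 = 8 ✓.


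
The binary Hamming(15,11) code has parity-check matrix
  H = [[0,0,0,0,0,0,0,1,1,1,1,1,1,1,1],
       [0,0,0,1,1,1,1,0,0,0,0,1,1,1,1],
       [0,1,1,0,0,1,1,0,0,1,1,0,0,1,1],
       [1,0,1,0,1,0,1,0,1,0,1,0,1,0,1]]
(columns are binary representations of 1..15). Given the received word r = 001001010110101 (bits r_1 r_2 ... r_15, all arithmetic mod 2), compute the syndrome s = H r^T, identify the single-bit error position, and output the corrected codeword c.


s = (1, 1, 1, 0)^T, error position = 14, corrected codeword c = 001001010110111

Compute s = H r^T mod 2 one row at a time:
  s_1 = 1 + 0 + 1 + 1 + 0 + 1 + 0 + 1 = 5 ≡ 1 (mod 2).
  s_2 = 0 + 0 + 1 + 0 + 0 + 1 + 0 + 1 = 3 ≡ 1 (mod 2).
  s_3 = 0 + 1 + 1 + 0 + 1 + 1 + 0 + 1 = 5 ≡ 1 (mod 2).
  s_4 = 0 + 1 + 0 + 0 + 0 + 1 + 1 + 1 = 4 ≡ 0 (mod 2).
s = (1, 1, 1, 0)^T — this equals column 14 of H (binary 1110), so error is at position 14.
Correct: flip bit 14 of r = 001001010110101 to get c = 001001010110111.


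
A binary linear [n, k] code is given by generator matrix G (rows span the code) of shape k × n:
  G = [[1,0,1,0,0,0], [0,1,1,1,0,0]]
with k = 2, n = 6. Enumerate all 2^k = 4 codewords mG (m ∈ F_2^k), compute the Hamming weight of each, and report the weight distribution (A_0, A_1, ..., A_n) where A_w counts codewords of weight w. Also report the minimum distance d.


Weight distribution: A_0 = 1, A_2 = 1, A_3 = 2. Minimum distance d = 2.

Enumerate all 2^2 = 4 messages m ∈ F_2^2.
For each, compute codeword c = mG in F_2^6, then tally its weight.
  m = 00 → c = 000000, weight = 0.
  m = 10 → c = 101000, weight = 2.
  m = 01 → c = 011100, weight = 3.
  m = 11 → c = 110100, weight = 3.
Tally weights:
  weight 0: 1 codewords.
  weight 2: 1 codewords.
  weight 3: 2 codewords.
Minimum distance d = smallest w > 0 with A_w > 0 = 2.
Sanity: Σ A_w = 4 = 2^2 = 4 ✓.


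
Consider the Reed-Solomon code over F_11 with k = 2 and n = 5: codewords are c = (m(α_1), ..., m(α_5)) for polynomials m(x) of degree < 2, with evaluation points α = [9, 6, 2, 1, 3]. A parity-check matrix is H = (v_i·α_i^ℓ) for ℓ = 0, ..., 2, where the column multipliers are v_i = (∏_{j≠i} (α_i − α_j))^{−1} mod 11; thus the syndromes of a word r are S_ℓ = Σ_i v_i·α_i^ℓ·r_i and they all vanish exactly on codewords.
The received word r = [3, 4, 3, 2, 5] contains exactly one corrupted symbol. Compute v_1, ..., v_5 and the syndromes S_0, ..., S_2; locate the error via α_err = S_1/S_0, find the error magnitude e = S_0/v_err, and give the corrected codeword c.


S = (1, 2, 4), error at position 3, error magnitude e = 5, c = [3, 4, 9, 2, 5].

Step 1: column multipliers v_i = (∏_{j≠i}(α_i − α_j))^{−1} mod 11.
  i = 1 (α = 9): (9−6)(9−2)(9−1)(9−3) = 3·7·8·6 = 1008 ≡ 7, so v_1 = 7^{−1} = 8 (mod 11).
  i = 2 (α = 6): (6−9)(6−2)(6−1)(6−3) = (−3)·4·5·3 = −180 ≡ 7, so v_2 = 7^{−1} = 8 (mod 11).
  i = 3 (α = 2): (2−9)(2−6)(2−1)(2−3) = (−7)·(−4)·1·(−1) = −28 ≡ 5, so v_3 = 5^{−1} = 9 (mod 11).
  i = 4 (α = 1): (1−9)(1−6)(1−2)(1−3) = (−8)·(−5)·(−1)·(−2) = 80 ≡ 3, so v_4 = 3^{−1} = 4 (mod 11).
  i = 5 (α = 3): (3−9)(3−6)(3−2)(3−1) = (−6)·(−3)·1·2 = 36 ≡ 3, so v_5 = 3^{−1} = 4 (mod 11).
  v = [8, 8, 9, 4, 4].
Step 2: syndromes of r = [3, 4, 3, 2, 5] (all sums mod 11).
  S_0 = Σ v_i r_i = 8·3 + 8·4 + 9·3 + 4·2 + 4·5 = 111 ≡ 1.
  S_1 = Σ v_i α_i r_i = 8·9·3 + 8·6·4 + 9·2·3 + 4·1·2 + 4·3·5 = 530 ≡ 2.
  α_i^2 mod 11 = [4, 3, 4, 1, 9].
  S_2 = Σ v_i α_i^2 r_i = 8·4·3 + 8·3·4 + 9·4·3 + 4·1·2 + 4·9·5 = 488 ≡ 4.
  S = (1, 2, 4) ≠ 0, so r is not a codeword (an error is present).
Step 3: locate the error. For a single error e at position i, S_ℓ = v_i·e·α_i^ℓ, so α_err = S_1/S_0.
  S_0^{−1} = 1^{−1} = 1 (mod 11), so α_err = 2·1 = 2 ≡ 2 = α_3. Error position i = 3.
  Consistency check: S_2/S_1 = 4·6 = 24 ≡ 2 = α_err ✓ (single-error assumption holds).
Step 4: error magnitude e = S_0/v_3 = S_0·∏_{j≠3}(α_3 − α_j) = 1·5 = 5 ≡ 5 (mod 11).
Step 5: correct position 3: c_3 = r_3 − e = 3 − 5 ≡ 9 (mod 11). Hence c = [3, 4, 9, 2, 5].
  Check: interpolating c through the α_i gives m(x) = 6 + 7·x (degree < 2) with m(α_i) = c_i for every i, so c is indeed a codeword.


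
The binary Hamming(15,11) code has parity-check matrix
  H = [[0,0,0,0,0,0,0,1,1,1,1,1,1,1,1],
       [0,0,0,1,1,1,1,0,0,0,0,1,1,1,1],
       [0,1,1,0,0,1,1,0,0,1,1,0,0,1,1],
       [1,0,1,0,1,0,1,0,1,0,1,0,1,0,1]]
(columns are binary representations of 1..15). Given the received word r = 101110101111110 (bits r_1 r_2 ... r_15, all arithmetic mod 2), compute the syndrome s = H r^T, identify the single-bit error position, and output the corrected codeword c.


s = (0, 0, 1, 1)^T, error position = 3, corrected codeword c = 100110101111110

Compute s = H r^T mod 2 one row at a time:
  s_1 = 0 + 1 + 1 + 1 + 1 + 1 + 1 + 0 = 6 ≡ 0 (mod 2).
  s_2 = 1 + 1 + 0 + 1 + 1 + 1 + 1 + 0 = 6 ≡ 0 (mod 2).
  s_3 = 0 + 1 + 0 + 1 + 1 + 1 + 1 + 0 = 5 ≡ 1 (mod 2).
  s_4 = 1 + 1 + 1 + 1 + 1 + 1 + 1 + 0 = 7 ≡ 1 (mod 2).
s = (0, 0, 1, 1)^T — this equals column 3 of H (binary 0011), so error is at position 3.
Correct: flip bit 3 of r = 101110101111110 to get c = 100110101111110.


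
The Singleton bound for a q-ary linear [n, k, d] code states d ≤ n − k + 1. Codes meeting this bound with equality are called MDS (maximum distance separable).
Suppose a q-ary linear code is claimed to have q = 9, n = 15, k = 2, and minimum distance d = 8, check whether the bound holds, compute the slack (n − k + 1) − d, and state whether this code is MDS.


Singleton RHS = n − k + 1 = 14, slack = 6, bound satisfied, not MDS.

Singleton bound: d ≤ n − k + 1.
Here n = 15, k = 2, so n − k + 1 = 14.
Given d = 8, check d ≤ 14: YES.
Slack = (n − k + 1) − d = 6.
The code is NOT MDS (slack = 6 > 0).
Description: the claimed parameters are [15, 2, 8]_9; such a code would be non-MDS.


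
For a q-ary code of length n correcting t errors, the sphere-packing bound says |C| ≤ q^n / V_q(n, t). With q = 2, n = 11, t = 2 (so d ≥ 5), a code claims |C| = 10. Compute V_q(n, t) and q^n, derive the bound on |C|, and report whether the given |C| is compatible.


V_q(n, t) = 67, q^n = 2048, Hamming bound = 30, |C| = 10 ≤ bound (satisfied).

Step 1: Compute V_q(n, t) = Σ_{j=0}^2 C(n, j) (q−1)^j.
  j = 0: C(11,0)·(1)^0 = 1·1 = 1.
  j = 1: C(11,1)·(1)^1 = 11·1 = 11.
  j = 2: C(11,2)·(1)^2 = 55·1 = 55.
  V_q(n, t) = 1 + 11 + 55 = 67.
Step 2: q^n = 2^11 = 2048.
Step 3: Hamming bound ⌊q^n / V_q(n,t)⌋ = ⌊2048/67⌋ = 30.
Step 4: Compare |C| = 10 to 30: satisfied.
The claimed |C| lies below the Hamming bound.


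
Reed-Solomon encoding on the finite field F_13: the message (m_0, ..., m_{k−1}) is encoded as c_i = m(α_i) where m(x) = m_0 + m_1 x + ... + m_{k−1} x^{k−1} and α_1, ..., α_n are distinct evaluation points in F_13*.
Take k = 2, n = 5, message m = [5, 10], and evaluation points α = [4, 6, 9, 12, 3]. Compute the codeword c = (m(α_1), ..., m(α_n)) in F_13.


c = [6, 0, 4, 8, 9]

Message polynomial: m(x) = 5 + 10·x (mod 13).
For each evaluation point α_i, compute m(α_i) mod 13:
  α_1 = 4: Horner steps 10 → 6, so m(4) = 6.
  α_2 = 6: Horner steps 10 → 0, so m(6) = 0.
  α_3 = 9: Horner steps 10 → 4, so m(9) = 4.
  α_4 = 12: Horner steps 10 → 8, so m(12) = 8.
  α_5 = 3: Horner steps 10 → 9, so m(3) = 9.
Codeword c = [6, 0, 4, 8, 9] ∈ F_13^5.


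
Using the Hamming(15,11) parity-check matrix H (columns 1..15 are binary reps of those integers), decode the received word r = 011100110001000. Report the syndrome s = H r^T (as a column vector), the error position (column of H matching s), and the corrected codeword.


s = (0, 1, 1, 0)^T, error position = 6, corrected codeword c = 011101110001000

Compute s = H r^T mod 2 one row at a time:
  s_1 = 1 + 0 + 0 + 0 + 1 + 0 + 0 + 0 = 2 ≡ 0 (mod 2).
  s_2 = 1 + 0 + 0 + 1 + 1 + 0 + 0 + 0 = 3 ≡ 1 (mod 2).
  s_3 = 1 + 1 + 0 + 1 + 0 + 0 + 0 + 0 = 3 ≡ 1 (mod 2).
  s_4 = 0 + 1 + 0 + 1 + 0 + 0 + 0 + 0 = 2 ≡ 0 (mod 2).
s = (0, 1, 1, 0)^T — this equals column 6 of H (binary 0110), so error is at position 6.
Correct: flip bit 6 of r = 011100110001000 to get c = 011101110001000.


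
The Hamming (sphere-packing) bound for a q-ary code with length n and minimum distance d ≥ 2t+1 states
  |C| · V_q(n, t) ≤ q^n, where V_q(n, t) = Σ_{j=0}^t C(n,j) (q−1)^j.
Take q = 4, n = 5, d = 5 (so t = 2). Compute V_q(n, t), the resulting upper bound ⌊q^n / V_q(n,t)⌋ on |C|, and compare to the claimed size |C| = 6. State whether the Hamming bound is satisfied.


V_q(n, t) = 106, q^n = 1024, Hamming bound = 9, |C| = 6 ≤ bound (satisfied).

Step 1: Compute V_q(n, t) = Σ_{j=0}^2 C(n, j) (q−1)^j.
  j = 0: C(5,0)·(3)^0 = 1·1 = 1.
  j = 1: C(5,1)·(3)^1 = 5·3 = 15.
  j = 2: C(5,2)·(3)^2 = 10·9 = 90.
  V_q(n, t) = 1 + 15 + 90 = 106.
Step 2: q^n = 4^5 = 1024.
Step 3: Hamming bound ⌊q^n / V_q(n,t)⌋ = ⌊1024/106⌋ = 9.
Step 4: Compare |C| = 6 to 9: satisfied.
The claimed |C| lies below the Hamming bound.


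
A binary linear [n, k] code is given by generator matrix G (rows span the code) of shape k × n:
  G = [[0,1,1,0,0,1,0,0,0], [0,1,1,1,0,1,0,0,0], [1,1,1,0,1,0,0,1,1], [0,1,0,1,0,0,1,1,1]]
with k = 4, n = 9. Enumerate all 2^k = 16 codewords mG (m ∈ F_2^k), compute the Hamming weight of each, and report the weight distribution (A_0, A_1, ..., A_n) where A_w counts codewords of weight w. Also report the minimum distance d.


Weight distribution: A_0 = 1, A_1 = 1, A_3 = 1, A_4 = 3, A_5 = 5, A_6 = 4, A_7 = 1. Minimum distance d = 1.

Enumerate all 2^4 = 16 messages m ∈ F_2^4.
For each, compute codeword c = mG in F_2^9, then tally its weight.
  m = 0000 → c = 000000000, weight = 0.
  m = 1000 → c = 011001000, weight = 3.
  m = 0100 → c = 011101000, weight = 4.
  m = 1100 → c = 000100000, weight = 1.
  m = 0010 → c = 111010011, weight = 6.
  m = 1010 → c = 100011011, weight = 5.
  m = 0110 → c = 100111011, weight = 6.
  m = 1110 → c = 111110011, weight = 7.
  m = 0001 → c = 010100111, weight = 5.
  m = 1001 → c = 001101111, weight = 6.
  m = 0101 → c = 001001111, weight = 5.
  m = 1101 → c = 010000111, weight = 4.
  m = 0011 → c = 101110100, weight = 5.
  m = 1011 → c = 110111100, weight = 6.
  m = 0111 → c = 110011100, weight = 5.
  m = 1111 → c = 101010100, weight = 4.
Tally weights:
  weight 0: 1 codewords.
  weight 1: 1 codewords.
  weight 3: 1 codewords.
  weight 4: 3 codewords.
  weight 5: 5 codewords.
  weight 6: 4 codewords.
  weight 7: 1 codewords.
Minimum distance d = smallest w > 0 with A_w > 0 = 1.
Sanity: Σ A_w = 16 = 2^4 = 16 ✓.


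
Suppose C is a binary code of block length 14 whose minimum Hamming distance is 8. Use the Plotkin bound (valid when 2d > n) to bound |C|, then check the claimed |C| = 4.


Plotkin bound M ≤ 8; given |C| = 4 ≤ bound (satisfied).

Check applicability: 2d = 16, n = 14.
2d − n = 2 > 0, so Plotkin applies.
Compute d/(2d−n) = 8/2 ≈ 4.0000.
⌊d/(2d−n)⌋ = 4.
Plotkin bound: M ≤ 2·4 = 8.
Given |C| = 4, check: satisfied.
This |C| is below the Plotkin bound.


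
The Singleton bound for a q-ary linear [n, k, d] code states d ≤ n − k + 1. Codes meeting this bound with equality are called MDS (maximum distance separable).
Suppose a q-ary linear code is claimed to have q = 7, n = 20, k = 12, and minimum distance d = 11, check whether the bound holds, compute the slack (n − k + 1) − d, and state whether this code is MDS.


Singleton RHS = n − k + 1 = 9, slack = -2, bound violated (no such code; not MDS).

Singleton bound: d ≤ n − k + 1.
Here n = 20, k = 12, so n − k + 1 = 9.
Given d = 11, check d ≤ 9: NO.
Slack = (n − k + 1) − d = -2.
The slack is negative: d = 11 exceeds n − k + 1 = 9 by 2, so the Singleton bound is violated and no linear [20, 12, 11]_7 code can exist. In particular it is not MDS (MDS requires d = n − k + 1 exactly).
Description: the claimed parameters are [20, 12, 11]_7; such a code would be impossible (violates the Singleton bound).


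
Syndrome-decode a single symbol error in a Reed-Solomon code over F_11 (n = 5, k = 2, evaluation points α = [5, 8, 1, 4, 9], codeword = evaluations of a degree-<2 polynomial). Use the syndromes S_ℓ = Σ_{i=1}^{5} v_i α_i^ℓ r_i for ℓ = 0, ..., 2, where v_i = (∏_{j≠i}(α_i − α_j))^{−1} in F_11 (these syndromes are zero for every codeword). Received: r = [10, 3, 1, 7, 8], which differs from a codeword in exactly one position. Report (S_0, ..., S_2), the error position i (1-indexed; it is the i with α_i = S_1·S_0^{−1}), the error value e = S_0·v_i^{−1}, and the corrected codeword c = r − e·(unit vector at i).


S = (4, 5, 9), error at position 4, error magnitude e = 2, c = [10, 3, 1, 5, 8].

Step 1: column multipliers v_i = (∏_{j≠i}(α_i − α_j))^{−1} mod 11.
  i = 1 (α = 5): (5−8)(5−1)(5−4)(5−9) = (−3)·4·1·(−4) = 48 ≡ 4, so v_1 = 4^{−1} = 3 (mod 11).
  i = 2 (α = 8): (8−5)(8−1)(8−4)(8−9) = 3·7·4·(−1) = −84 ≡ 4, so v_2 = 4^{−1} = 3 (mod 11).
  i = 3 (α = 1): (1−5)(1−8)(1−4)(1−9) = (−4)·(−7)·(−3)·(−8) = 672 ≡ 1, so v_3 = 1^{−1} = 1 (mod 11).
  i = 4 (α = 4): (4−5)(4−8)(4−1)(4−9) = (−1)·(−4)·3·(−5) = −60 ≡ 6, so v_4 = 6^{−1} = 2 (mod 11).
  i = 5 (α = 9): (9−5)(9−8)(9−1)(9−4) = 4·1·8·5 = 160 ≡ 6, so v_5 = 6^{−1} = 2 (mod 11).
  v = [3, 3, 1, 2, 2].
Step 2: syndromes of r = [10, 3, 1, 7, 8] (all sums mod 11).
  S_0 = Σ v_i r_i = 3·10 + 3·3 + 1·1 + 2·7 + 2·8 = 70 ≡ 4.
  S_1 = Σ v_i α_i r_i = 3·5·10 + 3·8·3 + 1·1·1 + 2·4·7 + 2·9·8 = 423 ≡ 5.
  α_i^2 mod 11 = [3, 9, 1, 5, 4].
  S_2 = Σ v_i α_i^2 r_i = 3·3·10 + 3·9·3 + 1·1·1 + 2·5·7 + 2·4·8 = 306 ≡ 9.
  S = (4, 5, 9) ≠ 0, so r is not a codeword (an error is present).
Step 3: locate the error. For a single error e at position i, S_ℓ = v_i·e·α_i^ℓ, so α_err = S_1/S_0.
  S_0^{−1} = 4^{−1} = 3 (mod 11), so α_err = 5·3 = 15 ≡ 4 = α_4. Error position i = 4.
  Consistency check: S_2/S_1 = 9·9 = 81 ≡ 4 = α_err ✓ (single-error assumption holds).
Step 4: error magnitude e = S_0/v_4 = S_0·∏_{j≠4}(α_4 − α_j) = 4·6 = 24 ≡ 2 (mod 11).
Step 5: correct position 4: c_4 = r_4 − e = 7 − 2 ≡ 5 (mod 11). Hence c = [10, 3, 1, 5, 8].
  Check: interpolating c through the α_i gives m(x) = 7 + 5·x (degree < 2) with m(α_i) = c_i for every i, so c is indeed a codeword.


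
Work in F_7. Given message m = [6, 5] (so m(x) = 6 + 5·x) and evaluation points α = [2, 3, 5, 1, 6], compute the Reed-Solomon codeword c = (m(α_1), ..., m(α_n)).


c = [2, 0, 3, 4, 1]

Message polynomial: m(x) = 6 + 5·x (mod 7).
For each evaluation point α_i, compute m(α_i) mod 7:
  α_1 = 2: Horner steps 5 → 2, so m(2) = 2.
  α_2 = 3: Horner steps 5 → 0, so m(3) = 0.
  α_3 = 5: Horner steps 5 → 3, so m(5) = 3.
  α_4 = 1: Horner steps 5 → 4, so m(1) = 4.
  α_5 = 6: Horner steps 5 → 1, so m(6) = 1.
Codeword c = [2, 0, 3, 4, 1] ∈ F_7^5.


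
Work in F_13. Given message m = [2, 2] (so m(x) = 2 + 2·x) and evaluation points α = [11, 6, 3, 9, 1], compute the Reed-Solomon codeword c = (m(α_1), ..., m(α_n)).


c = [11, 1, 8, 7, 4]

Message polynomial: m(x) = 2 + 2·x (mod 13).
For each evaluation point α_i, compute m(α_i) mod 13:
  α_1 = 11: Horner steps 2 → 11, so m(11) = 11.
  α_2 = 6: Horner steps 2 → 1, so m(6) = 1.
  α_3 = 3: Horner steps 2 → 8, so m(3) = 8.
  α_4 = 9: Horner steps 2 → 7, so m(9) = 7.
  α_5 = 1: Horner steps 2 → 4, so m(1) = 4.
Codeword c = [11, 1, 8, 7, 4] ∈ F_13^5.


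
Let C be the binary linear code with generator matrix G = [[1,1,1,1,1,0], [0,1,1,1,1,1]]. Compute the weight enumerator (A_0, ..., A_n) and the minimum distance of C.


Weight distribution: A_0 = 1, A_2 = 1, A_5 = 2. Minimum distance d = 2.

Enumerate all 2^2 = 4 messages m ∈ F_2^2.
For each, compute codeword c = mG in F_2^6, then tally its weight.
  m = 00 → c = 000000, weight = 0.
  m = 10 → c = 111110, weight = 5.
  m = 01 → c = 011111, weight = 5.
  m = 11 → c = 100001, weight = 2.
Tally weights:
  weight 0: 1 codewords.
  weight 2: 1 codewords.
  weight 5: 2 codewords.
Minimum distance d = smallest w > 0 with A_w > 0 = 2.
Sanity: Σ A_w = 4 = 2^2 = 4 ✓.


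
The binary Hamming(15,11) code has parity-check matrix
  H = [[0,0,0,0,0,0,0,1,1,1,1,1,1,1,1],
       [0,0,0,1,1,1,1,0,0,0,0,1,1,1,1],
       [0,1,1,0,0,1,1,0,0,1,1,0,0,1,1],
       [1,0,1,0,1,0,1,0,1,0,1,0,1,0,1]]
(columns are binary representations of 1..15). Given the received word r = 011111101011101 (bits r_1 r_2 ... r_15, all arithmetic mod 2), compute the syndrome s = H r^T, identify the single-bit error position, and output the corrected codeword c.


s = (1, 1, 0, 1)^T, error position = 13, corrected codeword c = 011111101011001

Compute s = H r^T mod 2 one row at a time:
  s_1 = 0 + 1 + 0 + 1 + 1 + 1 + 0 + 1 = 5 ≡ 1 (mod 2).
  s_2 = 1 + 1 + 1 + 1 + 1 + 1 + 0 + 1 = 7 ≡ 1 (mod 2).
  s_3 = 1 + 1 + 1 + 1 + 0 + 1 + 0 + 1 = 6 ≡ 0 (mod 2).
  s_4 = 0 + 1 + 1 + 1 + 1 + 1 + 1 + 1 = 7 ≡ 1 (mod 2).
s = (1, 1, 0, 1)^T — this equals column 13 of H (binary 1101), so error is at position 13.
Correct: flip bit 13 of r = 011111101011101 to get c = 011111101011001.


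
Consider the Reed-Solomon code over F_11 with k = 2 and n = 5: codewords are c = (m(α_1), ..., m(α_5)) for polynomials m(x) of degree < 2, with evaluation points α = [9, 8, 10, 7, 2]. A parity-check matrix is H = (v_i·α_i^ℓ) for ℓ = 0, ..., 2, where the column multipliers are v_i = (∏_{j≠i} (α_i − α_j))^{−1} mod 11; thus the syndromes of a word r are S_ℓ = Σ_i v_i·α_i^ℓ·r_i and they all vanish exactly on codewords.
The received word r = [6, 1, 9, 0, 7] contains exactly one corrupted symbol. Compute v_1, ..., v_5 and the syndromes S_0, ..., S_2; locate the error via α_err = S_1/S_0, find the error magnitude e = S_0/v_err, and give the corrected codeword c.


S = (9, 6, 4), error at position 2, error magnitude e = 9, c = [6, 3, 9, 0, 7].

Step 1: column multipliers v_i = (∏_{j≠i}(α_i − α_j))^{−1} mod 11.
  i = 1 (α = 9): (9−8)(9−10)(9−7)(9−2) = 1·(−1)·2·7 = −14 ≡ 8, so v_1 = 8^{−1} = 7 (mod 11).
  i = 2 (α = 8): (8−9)(8−10)(8−7)(8−2) = (−1)·(−2)·1·6 = 12 ≡ 1, so v_2 = 1^{−1} = 1 (mod 11).
  i = 3 (α = 10): (10−9)(10−8)(10−7)(10−2) = 1·2·3·8 = 48 ≡ 4, so v_3 = 4^{−1} = 3 (mod 11).
  i = 4 (α = 7): (7−9)(7−8)(7−10)(7−2) = (−2)·(−1)·(−3)·5 = −30 ≡ 3, so v_4 = 3^{−1} = 4 (mod 11).
  i = 5 (α = 2): (2−9)(2−8)(2−10)(2−7) = (−7)·(−6)·(−8)·(−5) = 1680 ≡ 8, so v_5 = 8^{−1} = 7 (mod 11).
  v = [7, 1, 3, 4, 7].
Step 2: syndromes of r = [6, 1, 9, 0, 7] (all sums mod 11).
  S_0 = Σ v_i r_i = 7·6 + 1·1 + 3·9 + 4·0 + 7·7 = 119 ≡ 9.
  S_1 = Σ v_i α_i r_i = 7·9·6 + 1·8·1 + 3·10·9 + 4·7·0 + 7·2·7 = 754 ≡ 6.
  α_i^2 mod 11 = [4, 9, 1, 5, 4].
  S_2 = Σ v_i α_i^2 r_i = 7·4·6 + 1·9·1 + 3·1·9 + 4·5·0 + 7·4·7 = 400 ≡ 4.
  S = (9, 6, 4) ≠ 0, so r is not a codeword (an error is present).
Step 3: locate the error. For a single error e at position i, S_ℓ = v_i·e·α_i^ℓ, so α_err = S_1/S_0.
  S_0^{−1} = 9^{−1} = 5 (mod 11), so α_err = 6·5 = 30 ≡ 8 = α_2. Error position i = 2.
  Consistency check: S_2/S_1 = 4·2 = 8 ≡ 8 = α_err ✓ (single-error assumption holds).
Step 4: error magnitude e = S_0/v_2 = S_0·∏_{j≠2}(α_2 − α_j) = 9·1 = 9 ≡ 9 (mod 11).
Step 5: correct position 2: c_2 = r_2 − e = 1 − 9 ≡ 3 (mod 11). Hence c = [6, 3, 9, 0, 7].
  Check: interpolating c through the α_i gives m(x) = 1 + 3·x (degree < 2) with m(α_i) = c_i for every i, so c is indeed a codeword.


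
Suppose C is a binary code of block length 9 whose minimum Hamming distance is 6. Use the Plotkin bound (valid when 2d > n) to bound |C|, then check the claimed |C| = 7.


Plotkin bound M ≤ 4; given |C| = 7 > bound (violated).

Check applicability: 2d = 12, n = 9.
2d − n = 3 > 0, so Plotkin applies.
Compute d/(2d−n) = 6/3 ≈ 2.0000.
⌊d/(2d−n)⌋ = 2.
Plotkin bound: M ≤ 2·2 = 4.
Given |C| = 7, check: VIOLATED.
This |C| is above the Plotkin bound, so no binary code with n = 9, d = 6 and 7 codewords exists.


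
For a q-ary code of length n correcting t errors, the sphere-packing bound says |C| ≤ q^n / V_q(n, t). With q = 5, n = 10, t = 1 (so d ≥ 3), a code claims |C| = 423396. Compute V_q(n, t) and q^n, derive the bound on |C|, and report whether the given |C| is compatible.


V_q(n, t) = 41, q^n = 9765625, Hamming bound = 238185, |C| = 423396 > bound (violated).

Step 1: Compute V_q(n, t) = Σ_{j=0}^1 C(n, j) (q−1)^j.
  j = 0: C(10,0)·(4)^0 = 1·1 = 1.
  j = 1: C(10,1)·(4)^1 = 10·4 = 40.
  V_q(n, t) = 1 + 40 = 41.
Step 2: q^n = 5^10 = 9765625.
Step 3: Hamming bound ⌊q^n / V_q(n,t)⌋ = ⌊9765625/41⌋ = 238185.
Step 4: Compare |C| = 423396 to 238185: violated.
The claimed |C| lies above the Hamming bound, so no 5-ary code of length 10 with d ≥ 3 can have 423396 codewords.


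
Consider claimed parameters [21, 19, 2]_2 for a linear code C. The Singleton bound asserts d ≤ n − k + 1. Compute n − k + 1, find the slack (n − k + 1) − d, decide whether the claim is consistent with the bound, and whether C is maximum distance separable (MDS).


Singleton RHS = n − k + 1 = 3, slack = 1, bound satisfied, not MDS.

Singleton bound: d ≤ n − k + 1.
Here n = 21, k = 19, so n − k + 1 = 3.
Given d = 2, check d ≤ 3: YES.
Slack = (n − k + 1) − d = 1.
The code is NOT MDS (slack = 1 > 0).
Description: the claimed parameters are [21, 19, 2]_2; such a code would be non-MDS.


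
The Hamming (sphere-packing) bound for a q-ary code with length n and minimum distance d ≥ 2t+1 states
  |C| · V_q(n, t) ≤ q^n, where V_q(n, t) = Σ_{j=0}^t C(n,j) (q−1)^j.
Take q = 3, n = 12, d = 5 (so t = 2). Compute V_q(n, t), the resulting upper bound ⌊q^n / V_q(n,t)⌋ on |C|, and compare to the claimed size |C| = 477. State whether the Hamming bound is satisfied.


V_q(n, t) = 289, q^n = 531441, Hamming bound = 1838, |C| = 477 ≤ bound (satisfied).

Step 1: Compute V_q(n, t) = Σ_{j=0}^2 C(n, j) (q−1)^j.
  j = 0: C(12,0)·(2)^0 = 1·1 = 1.
  j = 1: C(12,1)·(2)^1 = 12·2 = 24.
  j = 2: C(12,2)·(2)^2 = 66·4 = 264.
  V_q(n, t) = 1 + 24 + 264 = 289.
Step 2: q^n = 3^12 = 531441.
Step 3: Hamming bound ⌊q^n / V_q(n,t)⌋ = ⌊531441/289⌋ = 1838.
Step 4: Compare |C| = 477 to 1838: satisfied.
The claimed |C| lies below the Hamming bound.


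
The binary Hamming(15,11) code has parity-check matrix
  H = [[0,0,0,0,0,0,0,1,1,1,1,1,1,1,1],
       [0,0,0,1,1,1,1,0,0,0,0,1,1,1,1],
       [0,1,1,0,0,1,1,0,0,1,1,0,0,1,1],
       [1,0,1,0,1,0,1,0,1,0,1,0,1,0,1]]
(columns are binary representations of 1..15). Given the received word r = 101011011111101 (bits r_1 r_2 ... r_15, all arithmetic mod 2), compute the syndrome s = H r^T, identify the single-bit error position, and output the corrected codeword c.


s = (1, 1, 1, 1)^T, error position = 15, corrected codeword c = 101011011111100

Compute s = H r^T mod 2 one row at a time:
  s_1 = 1 + 1 + 1 + 1 + 1 + 1 + 0 + 1 = 7 ≡ 1 (mod 2).
  s_2 = 0 + 1 + 1 + 0 + 1 + 1 + 0 + 1 = 5 ≡ 1 (mod 2).
  s_3 = 0 + 1 + 1 + 0 + 1 + 1 + 0 + 1 = 5 ≡ 1 (mod 2).
  s_4 = 1 + 1 + 1 + 0 + 1 + 1 + 1 + 1 = 7 ≡ 1 (mod 2).
s = (1, 1, 1, 1)^T — this equals column 15 of H (binary 1111), so error is at position 15.
Correct: flip bit 15 of r = 101011011111101 to get c = 101011011111100.


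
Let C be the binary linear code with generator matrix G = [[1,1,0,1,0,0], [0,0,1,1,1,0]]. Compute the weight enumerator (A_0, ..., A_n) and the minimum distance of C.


Weight distribution: A_0 = 1, A_3 = 2, A_4 = 1. Minimum distance d = 3.

Enumerate all 2^2 = 4 messages m ∈ F_2^2.
For each, compute codeword c = mG in F_2^6, then tally its weight.
  m = 00 → c = 000000, weight = 0.
  m = 10 → c = 110100, weight = 3.
  m = 01 → c = 001110, weight = 3.
  m = 11 → c = 111010, weight = 4.
Tally weights:
  weight 0: 1 codewords.
  weight 3: 2 codewords.
  weight 4: 1 codewords.
Minimum distance d = smallest w > 0 with A_w > 0 = 3.
Sanity: Σ A_w = 4 = 2^2 = 4 ✓.


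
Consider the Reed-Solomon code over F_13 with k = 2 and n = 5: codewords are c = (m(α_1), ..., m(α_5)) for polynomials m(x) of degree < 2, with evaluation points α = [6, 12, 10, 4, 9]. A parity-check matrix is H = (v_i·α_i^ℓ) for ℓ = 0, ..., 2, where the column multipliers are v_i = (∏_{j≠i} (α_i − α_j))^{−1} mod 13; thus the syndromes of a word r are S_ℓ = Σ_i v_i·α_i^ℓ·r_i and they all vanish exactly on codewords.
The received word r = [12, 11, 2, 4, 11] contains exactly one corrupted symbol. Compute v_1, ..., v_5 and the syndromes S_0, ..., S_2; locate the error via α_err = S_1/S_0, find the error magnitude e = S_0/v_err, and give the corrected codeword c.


S = (7, 6, 7), error at position 2, error magnitude e = 1, c = [12, 10, 2, 4, 11].

Step 1: column multipliers v_i = (∏_{j≠i}(α_i − α_j))^{−1} mod 13.
  i = 1 (α = 6): (6−12)(6−10)(6−4)(6−9) = (−6)·(−4)·2·(−3) = −144 ≡ 12, so v_1 = 12^{−1} = 12 (mod 13).
  i = 2 (α = 12): (12−6)(12−10)(12−4)(12−9) = 6·2·8·3 = 288 ≡ 2, so v_2 = 2^{−1} = 7 (mod 13).
  i = 3 (α = 10): (10−6)(10−12)(10−4)(10−9) = 4·(−2)·6·1 = −48 ≡ 4, so v_3 = 4^{−1} = 10 (mod 13).
  i = 4 (α = 4): (4−6)(4−12)(4−10)(4−9) = (−2)·(−8)·(−6)·(−5) = 480 ≡ 12, so v_4 = 12^{−1} = 12 (mod 13).
  i = 5 (α = 9): (9−6)(9−12)(9−10)(9−4) = 3·(−3)·(−1)·5 = 45 ≡ 6, so v_5 = 6^{−1} = 11 (mod 13).
  v = [12, 7, 10, 12, 11].
Step 2: syndromes of r = [12, 11, 2, 4, 11] (all sums mod 13).
  S_0 = Σ v_i r_i = 12·12 + 7·11 + 10·2 + 12·4 + 11·11 = 410 ≡ 7.
  S_1 = Σ v_i α_i r_i = 12·6·12 + 7·12·11 + 10·10·2 + 12·4·4 + 11·9·11 = 3269 ≡ 6.
  α_i^2 mod 13 = [10, 1, 9, 3, 3].
  S_2 = Σ v_i α_i^2 r_i = 12·10·12 + 7·1·11 + 10·9·2 + 12·3·4 + 11·3·11 = 2204 ≡ 7.
  S = (7, 6, 7) ≠ 0, so r is not a codeword (an error is present).
Step 3: locate the error. For a single error e at position i, S_ℓ = v_i·e·α_i^ℓ, so α_err = S_1/S_0.
  S_0^{−1} = 7^{−1} = 2 (mod 13), so α_err = 6·2 = 12 ≡ 12 = α_2. Error position i = 2.
  Consistency check: S_2/S_1 = 7·11 = 77 ≡ 12 = α_err ✓ (single-error assumption holds).
Step 4: error magnitude e = S_0/v_2 = S_0·∏_{j≠2}(α_2 − α_j) = 7·2 = 14 ≡ 1 (mod 13).
Step 5: correct position 2: c_2 = r_2 − e = 11 − 1 ≡ 10 (mod 13). Hence c = [12, 10, 2, 4, 11].
  Check: interpolating c through the α_i gives m(x) = 1 + 4·x (degree < 2) with m(α_i) = c_i for every i, so c is indeed a codeword.


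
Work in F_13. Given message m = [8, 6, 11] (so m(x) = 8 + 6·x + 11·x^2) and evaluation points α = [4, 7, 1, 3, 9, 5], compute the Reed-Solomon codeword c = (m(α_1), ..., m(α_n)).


c = [0, 4, 12, 8, 4, 1]

Message polynomial: m(x) = 8 + 6·x + 11·x^2 (mod 13).
For each evaluation point α_i, compute m(α_i) mod 13:
  α_1 = 4: Horner steps 11 → 11 → 0, so m(4) = 0.
  α_2 = 7: Horner steps 11 → 5 → 4, so m(7) = 4.
  α_3 = 1: Horner steps 11 → 4 → 12, so m(1) = 12.
  α_4 = 3: Horner steps 11 → 0 → 8, so m(3) = 8.
  α_5 = 9: Horner steps 11 → 1 → 4, so m(9) = 4.
  α_6 = 5: Horner steps 11 → 9 → 1, so m(5) = 1.
Codeword c = [0, 4, 12, 8, 4, 1] ∈ F_13^6.
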